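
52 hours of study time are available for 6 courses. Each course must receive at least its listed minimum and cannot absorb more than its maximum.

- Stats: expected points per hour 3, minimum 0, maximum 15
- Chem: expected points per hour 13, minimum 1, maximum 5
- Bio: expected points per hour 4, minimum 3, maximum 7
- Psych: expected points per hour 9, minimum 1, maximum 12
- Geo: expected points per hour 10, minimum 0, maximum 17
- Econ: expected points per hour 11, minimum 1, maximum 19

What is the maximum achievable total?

Meeting every minimum uses 0+1+3+1+0+1 = 6 hours, leaving 46.
Highest expected points per hour first: Chem 13 > Econ 11 > Geo 10 > Psych 9 > Bio 4 > Stats 3.
Chem: +4 to 5 (cap) → 42 left.
Econ: +18 to 19 (cap) → 24 left.
Geo takes 17 more to reach its cap of 17 → 7 left.
Psych has room for 11 more but only 7 remain, so it gets 8.
Total = 13×5 + 4×3 + 9×8 + 10×17 + 11×19 = 528.

528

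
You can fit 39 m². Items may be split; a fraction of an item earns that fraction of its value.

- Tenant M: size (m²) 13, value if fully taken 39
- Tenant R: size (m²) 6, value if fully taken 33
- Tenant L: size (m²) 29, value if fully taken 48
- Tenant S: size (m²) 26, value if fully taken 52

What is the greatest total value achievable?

112

Sort by value density: Tenant R 33/6≈5.5, Tenant M 39/13≈3, Tenant S 52/26≈2, Tenant L 48/29≈1.66.
All 6 m² of Tenant R fit (value 33) ; 33 remain.
Tenant M: take in full, 13 m² for value 39 ; 20 left.
Only 20 m² remain; take 20/26 of Tenant S for value 52×20/26 = 40.
Total value = 112.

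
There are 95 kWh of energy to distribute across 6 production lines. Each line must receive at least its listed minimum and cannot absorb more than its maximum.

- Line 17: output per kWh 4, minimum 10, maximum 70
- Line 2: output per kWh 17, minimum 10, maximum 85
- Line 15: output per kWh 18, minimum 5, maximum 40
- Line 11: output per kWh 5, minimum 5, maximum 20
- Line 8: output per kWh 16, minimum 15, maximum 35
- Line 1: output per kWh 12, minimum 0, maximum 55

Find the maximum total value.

Meeting every minimum uses 10+10+5+5+15+0 = 45 kWh, leaving 50.
Highest output per kWh first: Line 15 18 > Line 2 17 > Line 8 16 > Line 1 12 > Line 11 5 > Line 17 4.
Line 15 takes 35 more to reach its cap of 40 — 15 left.
Line 2: +15 (room for 75) → 25. Pool exhausted.
Total = 4×10 + 17×25 + 18×40 + 5×5 + 16×15 = 1450.

1450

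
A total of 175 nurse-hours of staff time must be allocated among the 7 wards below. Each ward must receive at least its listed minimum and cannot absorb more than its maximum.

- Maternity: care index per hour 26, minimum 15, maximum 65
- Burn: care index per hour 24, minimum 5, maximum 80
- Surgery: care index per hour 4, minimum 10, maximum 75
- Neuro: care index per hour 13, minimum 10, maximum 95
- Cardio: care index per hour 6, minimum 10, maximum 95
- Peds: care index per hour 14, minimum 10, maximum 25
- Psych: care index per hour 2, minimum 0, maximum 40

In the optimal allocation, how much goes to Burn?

70

Meeting every minimum uses 15+5+10+10+10+10+0 = 60 nurse-hours, leaving 115.
Highest care index per hour first: Maternity 26 > Burn 24 > Peds 14 > Neuro 13 > Cardio 6 > Surgery 4 > Psych 2.
Maternity takes 50 more to reach its cap of 65 — 65 left.
Only 65 left; Burn takes them to reach 70.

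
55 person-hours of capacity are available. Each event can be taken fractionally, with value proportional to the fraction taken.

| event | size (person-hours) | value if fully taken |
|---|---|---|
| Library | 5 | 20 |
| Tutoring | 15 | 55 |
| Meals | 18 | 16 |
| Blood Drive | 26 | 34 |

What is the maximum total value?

117

Rank by value-to-size ratio: Library 20/5≈4, Tutoring 55/15≈3.67, Blood Drive 34/26≈1.31, Meals 16/18≈0.889.
All 5 person-hours of Library fit (value 20) — 50 remain.
Tutoring: take in full, 15 person-hours for value 55 — 35 left.
Blood Drive: take in full, 26 person-hours for value 34 — 9 left.
Fill the last 9 person-hours with part of Meals: 9/18 of it earns 8.
Total value = 117.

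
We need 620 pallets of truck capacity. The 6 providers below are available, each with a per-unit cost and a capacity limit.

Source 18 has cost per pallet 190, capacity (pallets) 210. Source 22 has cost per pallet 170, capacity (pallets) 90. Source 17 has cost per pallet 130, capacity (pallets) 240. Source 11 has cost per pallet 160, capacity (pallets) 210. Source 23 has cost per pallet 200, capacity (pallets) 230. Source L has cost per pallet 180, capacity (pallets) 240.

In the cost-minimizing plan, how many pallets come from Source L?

80

Use providers in increasing cost order.
Source 17 at 130: take all 240 pallets — 380 still needed.
Take 210 from Source 11 at 160 — need 170 more.
Source 22 at 170: take all 90 pallets — 80 still needed.
Source L (180): take the remaining 80 — done.
Source 18, Source 23: unused.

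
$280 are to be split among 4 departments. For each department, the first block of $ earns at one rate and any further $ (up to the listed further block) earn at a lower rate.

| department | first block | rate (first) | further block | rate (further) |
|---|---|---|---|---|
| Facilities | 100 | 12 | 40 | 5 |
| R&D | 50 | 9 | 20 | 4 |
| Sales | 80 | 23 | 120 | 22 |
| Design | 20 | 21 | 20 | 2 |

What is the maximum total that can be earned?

Treat each block as its own option and order by rate: Sales/T1 23 > Sales/T2 22 > Design/T1 21 > Facilities/T1 12 > R&D/T1 9 > Facilities/T2 5 > R&D/T2 4 > Design/T2 2.
Sales T1 at 23: fill all 80 — 200 left.
Sales T2 at 22: fill all 120 — 80 left.
Design T1 at 21: fill all 20 — 60 left.
Facilities/T1: +60 of 100 at 12; pool empty.
Total = 23×80 + 22×120 + 21×20 + 12×60 = 5620.

5620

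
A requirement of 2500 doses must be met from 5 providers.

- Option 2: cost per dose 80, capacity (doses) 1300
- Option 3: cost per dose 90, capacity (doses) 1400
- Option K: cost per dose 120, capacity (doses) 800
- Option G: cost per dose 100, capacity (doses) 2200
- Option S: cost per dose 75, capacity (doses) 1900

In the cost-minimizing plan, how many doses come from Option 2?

Fill from the cheapest provider first.
Option S at 75: take all 1900 doses ; 600 still needed.
Take 600 from Option 2 at 80 to finish.
Option 3, Option G, Option K: unused.

600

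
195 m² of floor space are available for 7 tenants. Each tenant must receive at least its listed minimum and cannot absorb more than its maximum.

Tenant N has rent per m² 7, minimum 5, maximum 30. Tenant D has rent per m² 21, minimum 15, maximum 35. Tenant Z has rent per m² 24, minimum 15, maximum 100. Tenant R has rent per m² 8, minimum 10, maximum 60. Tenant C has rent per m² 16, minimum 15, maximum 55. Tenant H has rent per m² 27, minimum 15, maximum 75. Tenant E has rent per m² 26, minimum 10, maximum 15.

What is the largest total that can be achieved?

Meeting every minimum uses 5+15+15+10+15+15+10 = 85 m², leaving 110.
Rank by rent per m²: Tenant H 27 > Tenant E 26 > Tenant Z 24 > Tenant D 21 > Tenant C 16 > Tenant R 8 > Tenant N 7.
Tenant H: +60 to 75 (cap) → 50 left.
Tenant E takes 5 more to reach its cap of 15 → 45 left.
Tenant Z: +45 (room for 85) → 60. Pool exhausted.
Total = 7×5 + 21×15 + 24×60 + 8×10 + 16×15 + 27×75 + 26×15 = 4525.

4525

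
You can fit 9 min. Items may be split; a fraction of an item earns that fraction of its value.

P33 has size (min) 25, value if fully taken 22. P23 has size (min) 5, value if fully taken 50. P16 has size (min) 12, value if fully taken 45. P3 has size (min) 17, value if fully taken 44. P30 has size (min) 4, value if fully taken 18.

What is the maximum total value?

68

Rank by value-to-size ratio: P23 50/5≈10, P30 18/4≈4.5, P16 45/12≈3.75, P3 44/17≈2.59, P33 22/25≈0.88.
All 5 min of P23 fit (value 50) — 4 remain.
Take all of P30 (4 min, value 18) — 0 min left.
Total value = 68.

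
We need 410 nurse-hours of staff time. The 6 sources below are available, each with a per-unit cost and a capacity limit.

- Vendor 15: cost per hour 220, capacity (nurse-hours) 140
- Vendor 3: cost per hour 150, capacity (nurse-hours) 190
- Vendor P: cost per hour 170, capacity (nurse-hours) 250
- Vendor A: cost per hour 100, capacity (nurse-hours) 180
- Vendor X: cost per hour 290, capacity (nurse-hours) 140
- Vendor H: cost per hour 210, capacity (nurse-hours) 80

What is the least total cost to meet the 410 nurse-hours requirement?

Use sources in increasing cost order.
Take 180 from Vendor A at 100 → need 230 more.
Vendor 3 (150): use full 190 → 40 nurse-hours to go.
Take 40 from Vendor P at 170 to finish.
Vendor H, Vendor 15, Vendor X: unused.
Cost = 180×100 + 190×150 + 40×170 = 53300.

53300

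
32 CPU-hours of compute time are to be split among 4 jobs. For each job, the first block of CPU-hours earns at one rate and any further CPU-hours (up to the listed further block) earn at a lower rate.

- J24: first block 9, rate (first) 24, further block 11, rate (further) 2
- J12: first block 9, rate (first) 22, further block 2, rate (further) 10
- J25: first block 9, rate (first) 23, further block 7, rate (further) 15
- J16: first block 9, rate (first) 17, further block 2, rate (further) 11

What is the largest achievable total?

706

Order all 8 blocks by rate: J24/tier1 24 > J25/tier1 23 > J12/tier1 22 > J16/tier1 17 > J25/tier2 15 > J16/tier2 11 > J12/tier2 10 > J24/tier2 2.
Fill J24 tier1 block (9 at 24) → 23 left.
Fill J25 tier1 block (9 at 23) → 14 left.
Fill J12 tier1 block (9 at 22) → 5 left.
J16/tier1: +5 of 9 at 17; pool empty.
Total = 24×9 + 23×9 + 22×9 + 17×5 = 706.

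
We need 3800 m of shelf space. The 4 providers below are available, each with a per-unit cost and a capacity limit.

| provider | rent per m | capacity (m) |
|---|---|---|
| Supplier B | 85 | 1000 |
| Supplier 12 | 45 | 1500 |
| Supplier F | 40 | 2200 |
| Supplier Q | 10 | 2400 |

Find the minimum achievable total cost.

80000

Use providers in increasing cost order.
Supplier Q (10): use full 2400 ; 1400 m to go.
Take 1400 from Supplier F at 40 to finish.
Supplier 12, Supplier B: unused.
Cost = 2400×10 + 1400×40 = 80000.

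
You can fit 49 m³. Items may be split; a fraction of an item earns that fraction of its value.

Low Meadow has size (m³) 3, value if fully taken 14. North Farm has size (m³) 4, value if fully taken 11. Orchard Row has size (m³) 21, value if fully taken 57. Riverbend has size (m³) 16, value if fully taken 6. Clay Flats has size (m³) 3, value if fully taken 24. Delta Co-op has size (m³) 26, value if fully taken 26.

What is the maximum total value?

Best value per unit of size first: Clay Flats 24/3≈8, Low Meadow 14/3≈4.67, North Farm 11/4≈2.75, Orchard Row 57/21≈2.71, Delta Co-op 26/26≈1, Riverbend 6/16≈0.375.
Clay Flats: take in full, 3 m³ for value 24 — 46 left.
Take all of Low Meadow (3 m³, value 14) — 43 m³ left.
North Farm: take in full, 4 m³ for value 11 — 39 left.
Orchard Row: take in full, 21 m³ for value 57 — 18 left.
18 m³ left: a 18/26 share of Delta Co-op gives 26×18/26 = 18.
Total value = 124.

124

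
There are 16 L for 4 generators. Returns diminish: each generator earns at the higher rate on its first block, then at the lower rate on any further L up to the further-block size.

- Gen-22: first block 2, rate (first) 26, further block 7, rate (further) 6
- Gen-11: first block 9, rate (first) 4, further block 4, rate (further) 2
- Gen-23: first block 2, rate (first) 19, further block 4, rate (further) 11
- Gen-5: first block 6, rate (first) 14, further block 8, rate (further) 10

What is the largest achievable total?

238

Treat each block as its own option and order by rate: Gen-22/first 26 > Gen-23/first 19 > Gen-5/first 14 > Gen-23/second 11 > Gen-5/second 10 > Gen-22/second 6 > Gen-11/first 4 > Gen-11/second 2.
Fill Gen-22 first block (2 at 26) → 14 left.
Fill Gen-23 first block (2 at 19) → 12 left.
Gen-5/first (14): +6 → 6 left.
Gen-23/second (11): +4 → 2 left.
Gen-5/second: +2 of 8 at 10; pool empty.
Total = 26×2 + 19×2 + 14×6 + 11×4 + 10×2 = 238.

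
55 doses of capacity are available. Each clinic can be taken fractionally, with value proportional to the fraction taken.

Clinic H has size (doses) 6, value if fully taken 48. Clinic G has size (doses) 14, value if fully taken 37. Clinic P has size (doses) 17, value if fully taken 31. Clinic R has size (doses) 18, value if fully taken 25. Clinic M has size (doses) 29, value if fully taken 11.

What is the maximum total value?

141

Sort by value density: Clinic H 48/6≈8, Clinic G 37/14≈2.64, Clinic P 31/17≈1.82, Clinic R 25/18≈1.39, Clinic M 11/29≈0.379.
Clinic H: take in full, 6 doses for value 48 → 49 left.
Clinic G: take in full, 14 doses for value 37 → 35 left.
All 17 doses of Clinic P fit (value 31) → 18 remain.
Clinic R: take in full, 18 doses for value 25 → 0 left.
Total value = 141.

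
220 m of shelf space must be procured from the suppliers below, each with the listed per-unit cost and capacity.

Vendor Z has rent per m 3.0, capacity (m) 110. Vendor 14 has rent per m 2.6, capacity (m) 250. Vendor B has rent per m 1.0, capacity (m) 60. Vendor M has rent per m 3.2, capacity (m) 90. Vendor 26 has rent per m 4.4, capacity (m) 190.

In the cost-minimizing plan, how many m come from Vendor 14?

Cheapest first:
Vendor B at 1.0: take all 60 m → 160 still needed.
Vendor 14 (2.6): take the remaining 160 → done.
Vendor Z, Vendor M, Vendor 26: unused.

160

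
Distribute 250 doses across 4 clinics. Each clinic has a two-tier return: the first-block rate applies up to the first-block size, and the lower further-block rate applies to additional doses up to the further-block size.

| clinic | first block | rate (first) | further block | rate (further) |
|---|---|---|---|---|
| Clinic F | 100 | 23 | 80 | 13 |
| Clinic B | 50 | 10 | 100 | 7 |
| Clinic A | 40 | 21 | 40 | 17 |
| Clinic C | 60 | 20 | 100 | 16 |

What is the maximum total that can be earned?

5180

Rank every tier by rate: Clinic F/first 23 > Clinic A/first 21 > Clinic C/first 20 > Clinic A/second 17 > Clinic C/second 16 > Clinic F/second 13 > Clinic B/first 10 > Clinic B/second 7.
Fill Clinic F first block (100 at 23) → 150 left.
Fill Clinic A first block (40 at 21) → 110 left.
Fill Clinic C first block (60 at 20) → 50 left.
Clinic A/second (17): +40 → 10 left.
Clinic C/second: +10 of 100 at 16; pool empty.
Total = 23×100 + 21×40 + 20×60 + 17×40 + 16×10 = 5180.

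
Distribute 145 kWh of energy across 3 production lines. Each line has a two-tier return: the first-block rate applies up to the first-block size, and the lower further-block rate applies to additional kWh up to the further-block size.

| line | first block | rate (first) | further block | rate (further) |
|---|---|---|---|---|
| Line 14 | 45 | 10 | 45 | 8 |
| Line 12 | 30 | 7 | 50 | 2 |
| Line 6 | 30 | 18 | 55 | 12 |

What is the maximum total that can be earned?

Order all 6 blocks by rate: Line 6/first 18 > Line 6/second 12 > Line 14/first 10 > Line 14/second 8 > Line 12/first 7 > Line 12/second 2.
Fill Line 6 first block (30 at 18) → 115 left.
Line 6 second at 12: fill all 55 → 60 left.
Line 14 first at 10: fill all 45 → 15 left.
15 remain; put them into Line 14 second at 8.
Total = 18×30 + 12×55 + 10×45 + 8×15 = 1770.

1770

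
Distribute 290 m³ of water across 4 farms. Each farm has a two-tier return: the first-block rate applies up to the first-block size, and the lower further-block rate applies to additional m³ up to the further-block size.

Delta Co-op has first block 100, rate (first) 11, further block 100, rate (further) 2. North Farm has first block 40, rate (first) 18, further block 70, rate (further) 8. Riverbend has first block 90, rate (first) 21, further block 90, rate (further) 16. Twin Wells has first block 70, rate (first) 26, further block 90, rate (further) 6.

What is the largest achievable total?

Rank every tier by rate: Twin Wells/T1 26 > Riverbend/T1 21 > North Farm/T1 18 > Riverbend/T2 16 > Delta Co-op/T1 11 > North Farm/T2 8 > Twin Wells/T2 6 > Delta Co-op/T2 2.
Twin Wells/T1 (26): +70 → 220 left.
Riverbend T1 at 21: fill all 90 → 130 left.
North Farm T1 at 18: fill all 40 → 90 left.
Fill Riverbend T2 block (90 at 16) → 0 left.
Total = 26×70 + 21×90 + 18×40 + 16×90 = 5870.

5870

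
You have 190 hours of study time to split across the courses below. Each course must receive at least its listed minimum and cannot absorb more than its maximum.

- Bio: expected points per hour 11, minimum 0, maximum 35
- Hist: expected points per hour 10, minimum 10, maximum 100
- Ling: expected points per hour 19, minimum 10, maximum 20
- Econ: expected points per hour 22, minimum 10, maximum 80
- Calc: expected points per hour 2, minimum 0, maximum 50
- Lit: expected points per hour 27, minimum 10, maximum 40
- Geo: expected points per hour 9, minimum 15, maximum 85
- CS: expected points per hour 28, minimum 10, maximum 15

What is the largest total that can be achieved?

Meeting every minimum uses 0+10+10+10+0+10+15+10 = 65 hours, leaving 125.
Rank by expected points per hour: CS 28 > Lit 27 > Econ 22 > Ling 19 > Bio 11 > Hist 10 > Geo 9 > Calc 2.
Give CS 5 more to hit its cap of 15 → 120 left.
Lit: +30 to 40 (cap) → 90 left.
Econ: +70 to 80 (cap) → 20 left.
Give Ling 10 more to hit its cap of 20 → 10 left.
Bio has room for 35 more but only 10 remain, so it gets 10.
Total = 11×10 + 10×10 + 19×20 + 22×80 + 27×40 + 9×15 + 28×15 = 3985.

3985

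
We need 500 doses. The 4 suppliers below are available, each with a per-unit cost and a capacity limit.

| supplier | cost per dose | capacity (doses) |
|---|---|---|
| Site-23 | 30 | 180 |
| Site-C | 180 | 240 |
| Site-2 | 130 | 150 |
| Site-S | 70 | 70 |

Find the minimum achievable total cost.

Fill from the cheapest supplier first.
Take 180 from Site-23 at 30 → need 320 more.
Site-S (70): use full 70 → 250 doses to go.
Site-2 (130): use full 150 → 100 doses to go.
Site-C (180): take the remaining 100 → done.
Cost = 180×30 + 70×70 + 150×130 + 100×180 = 47800.

47800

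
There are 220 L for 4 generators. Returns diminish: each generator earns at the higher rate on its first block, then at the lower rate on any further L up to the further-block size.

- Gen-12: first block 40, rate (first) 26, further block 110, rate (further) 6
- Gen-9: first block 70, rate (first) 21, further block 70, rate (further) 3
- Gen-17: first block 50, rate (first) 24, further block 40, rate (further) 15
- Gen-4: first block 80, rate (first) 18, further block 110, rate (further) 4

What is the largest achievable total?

4790

Treat each block as its own option and order by rate: Gen-12/T1 26 > Gen-17/T1 24 > Gen-9/T1 21 > Gen-4/T1 18 > Gen-17/T2 15 > Gen-12/T2 6 > Gen-4/T2 4 > Gen-9/T2 3.
Gen-12/T1 (26): +40 ; 180 left.
Gen-17 T1 at 24: fill all 50 ; 130 left.
Gen-9/T1 (21): +70 ; 60 left.
60 remain; put them into Gen-4 T1 at 18.
Total = 26×40 + 24×50 + 21×70 + 18×60 = 4790.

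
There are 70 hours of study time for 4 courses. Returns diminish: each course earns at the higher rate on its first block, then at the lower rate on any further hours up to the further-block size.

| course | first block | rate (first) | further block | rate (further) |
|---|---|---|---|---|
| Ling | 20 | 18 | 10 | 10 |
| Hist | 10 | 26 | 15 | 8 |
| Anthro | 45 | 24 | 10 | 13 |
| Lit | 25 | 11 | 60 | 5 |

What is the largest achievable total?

1610

Rank every tier by rate: Hist/first 26 > Anthro/first 24 > Ling/first 18 > Anthro/second 13 > Lit/first 11 > Ling/second 10 > Hist/second 8 > Lit/second 5.
Fill Hist first block (10 at 26) — 60 left.
Anthro/first (24): +45 — 15 left.
15 remain; put them into Ling first at 18.
Total = 26×10 + 24×45 + 18×15 = 1610.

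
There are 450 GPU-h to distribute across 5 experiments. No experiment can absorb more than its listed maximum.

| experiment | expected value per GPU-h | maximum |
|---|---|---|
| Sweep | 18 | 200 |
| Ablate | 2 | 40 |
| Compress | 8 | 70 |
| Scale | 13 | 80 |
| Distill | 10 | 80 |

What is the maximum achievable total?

Order the experiments by expected value per GPU-h: Sweep 18 > Scale 13 > Distill 10 > Compress 8 > Ablate 2.
Sweep takes 200 to reach its cap of 200 → 250 left.
Scale takes 80 to reach its cap of 80 → 170 left.
Distill: +80 to 80 (cap) → 90 left.
Compress takes 70 to reach its cap of 70 → 20 left.
Only 20 left; Ablate takes them to reach 20.
Total = 18×200 + 2×20 + 8×70 + 13×80 + 10×80 = 6040.

6040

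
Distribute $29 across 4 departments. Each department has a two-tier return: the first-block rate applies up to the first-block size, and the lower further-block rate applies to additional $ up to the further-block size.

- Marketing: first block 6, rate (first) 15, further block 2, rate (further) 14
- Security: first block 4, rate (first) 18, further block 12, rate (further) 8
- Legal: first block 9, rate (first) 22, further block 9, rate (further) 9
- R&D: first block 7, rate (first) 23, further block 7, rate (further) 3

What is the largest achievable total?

558

Treat each block as its own option and order by rate: R&D/first 23 > Legal/first 22 > Security/first 18 > Marketing/first 15 > Marketing/second 14 > Legal/second 9 > Security/second 8 > R&D/second 3.
R&D/first (23): +7 — 22 left.
Legal first at 22: fill all 9 — 13 left.
Fill Security first block (4 at 18) — 9 left.
Marketing/first (15): +6 — 3 left.
Fill Marketing second block (2 at 14) — 1 left.
Legal second at 9: only 1 left, fill 1.
Total = 23×7 + 22×9 + 18×4 + 15×6 + 14×2 + 9×1 = 558.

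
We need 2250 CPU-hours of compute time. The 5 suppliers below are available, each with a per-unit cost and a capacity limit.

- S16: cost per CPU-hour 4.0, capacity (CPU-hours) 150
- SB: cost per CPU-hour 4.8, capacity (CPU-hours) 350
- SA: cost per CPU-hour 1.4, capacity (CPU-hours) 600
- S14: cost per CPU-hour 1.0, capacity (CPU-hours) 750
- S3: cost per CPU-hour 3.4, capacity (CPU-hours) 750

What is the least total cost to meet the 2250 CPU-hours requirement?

Use suppliers in increasing cost order.
S14 at 1.0: take all 750 CPU-hours → 1500 still needed.
SA at 1.4: take all 600 CPU-hours → 900 still needed.
S3 at 3.4: take all 750 CPU-hours → 150 still needed.
S16 at 4.0: take all 150 CPU-hours → 0 still needed.
SB: unused.
Cost = 750×1.0 + 600×1.4 + 750×3.4 + 150×4.0 = 4740.

4740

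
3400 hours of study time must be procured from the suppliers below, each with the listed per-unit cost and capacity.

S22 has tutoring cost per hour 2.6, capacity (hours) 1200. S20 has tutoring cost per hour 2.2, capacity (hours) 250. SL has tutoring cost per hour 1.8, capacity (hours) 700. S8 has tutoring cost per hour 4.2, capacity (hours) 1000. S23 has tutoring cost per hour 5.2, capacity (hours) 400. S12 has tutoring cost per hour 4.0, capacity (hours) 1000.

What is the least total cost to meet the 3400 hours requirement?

Cheapest first:
SL at 1.8: take all 700 hours — 2700 still needed.
S20 at 2.2: take all 250 hours — 2450 still needed.
S22 at 2.6: take all 1200 hours — 1250 still needed.
S12 (4.0): use full 1000 — 250 hours to go.
Take 250 from S8 at 4.2 to finish.
S23: unused.
Cost = 700×1.8 + 250×2.2 + 1200×2.6 + 1000×4.0 + 250×4.2 = 9980.

9980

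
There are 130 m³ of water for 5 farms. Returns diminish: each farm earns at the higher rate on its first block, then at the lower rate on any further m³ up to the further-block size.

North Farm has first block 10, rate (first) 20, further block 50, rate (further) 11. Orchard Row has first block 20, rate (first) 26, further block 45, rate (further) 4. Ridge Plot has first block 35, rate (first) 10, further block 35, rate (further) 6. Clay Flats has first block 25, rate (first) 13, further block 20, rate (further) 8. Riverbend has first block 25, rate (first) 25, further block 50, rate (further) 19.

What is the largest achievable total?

2620

Order all 10 blocks by rate: Orchard Row/first 26 > Riverbend/first 25 > North Farm/first 20 > Riverbend/second 19 > Clay Flats/first 13 > North Farm/second 11 > Ridge Plot/first 10 > Clay Flats/second 8 > Ridge Plot/second 6 > Orchard Row/second 4.
Orchard Row/first (26): +20 ; 110 left.
Riverbend first at 25: fill all 25 ; 85 left.
North Farm/first (20): +10 ; 75 left.
Riverbend second at 19: fill all 50 ; 25 left.
Clay Flats/first (13): +25 ; 0 left.
Total = 26×20 + 25×25 + 20×10 + 19×50 + 13×25 = 2620.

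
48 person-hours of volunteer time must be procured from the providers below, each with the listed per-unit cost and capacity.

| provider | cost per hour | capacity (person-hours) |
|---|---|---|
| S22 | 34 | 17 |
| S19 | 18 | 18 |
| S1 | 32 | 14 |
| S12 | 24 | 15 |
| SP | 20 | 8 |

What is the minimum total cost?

1068

Cheapest first:
S19 at 18: take all 18 person-hours → 30 still needed.
SP at 20: take all 8 person-hours → 22 still needed.
Take 15 from S12 at 24 → need 7 more.
S1 at 32: take 7 of its 14 → requirement met.
S22: unused.
Cost = 18×18 + 8×20 + 15×24 + 7×32 = 1068.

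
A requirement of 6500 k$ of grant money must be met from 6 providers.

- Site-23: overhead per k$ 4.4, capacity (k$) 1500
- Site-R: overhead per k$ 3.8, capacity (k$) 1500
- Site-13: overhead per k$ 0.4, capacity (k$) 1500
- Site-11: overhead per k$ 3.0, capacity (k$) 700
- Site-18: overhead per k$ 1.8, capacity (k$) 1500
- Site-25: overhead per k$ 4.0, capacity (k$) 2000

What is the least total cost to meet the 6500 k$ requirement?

Fill from the cheapest provider first.
Take 1500 from Site-13 at 0.4 — need 5000 more.
Take 1500 from Site-18 at 1.8 — need 3500 more.
Site-11 at 3.0: take all 700 k$ — 2800 still needed.
Site-R at 3.8: take all 1500 k$ — 1300 still needed.
Site-25 (4.0): take the remaining 1300 — done.
Site-23: unused.
Cost = 1500×0.4 + 1500×1.8 + 700×3.0 + 1500×3.8 + 1300×4.0 = 16300.

16300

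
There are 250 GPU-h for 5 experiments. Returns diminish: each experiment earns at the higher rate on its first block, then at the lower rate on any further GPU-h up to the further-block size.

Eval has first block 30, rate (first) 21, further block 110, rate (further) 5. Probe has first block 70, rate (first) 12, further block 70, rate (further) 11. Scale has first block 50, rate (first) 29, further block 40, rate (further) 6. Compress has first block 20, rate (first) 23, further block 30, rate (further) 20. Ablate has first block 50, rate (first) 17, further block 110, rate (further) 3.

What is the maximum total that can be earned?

Rank every tier by rate: Scale/tier1 29 > Compress/tier1 23 > Eval/tier1 21 > Compress/tier2 20 > Ablate/tier1 17 > Probe/tier1 12 > Probe/tier2 11 > Scale/tier2 6 > Eval/tier2 5 > Ablate/tier2 3.
Fill Scale tier1 block (50 at 29) → 200 left.
Compress tier1 at 23: fill all 20 → 180 left.
Fill Eval tier1 block (30 at 21) → 150 left.
Compress tier2 at 20: fill all 30 → 120 left.
Ablate/tier1 (17): +50 → 70 left.
Probe/tier1 (12): +70 → 0 left.
Total = 29×50 + 23×20 + 21×30 + 20×30 + 17×50 + 12×70 = 4830.

4830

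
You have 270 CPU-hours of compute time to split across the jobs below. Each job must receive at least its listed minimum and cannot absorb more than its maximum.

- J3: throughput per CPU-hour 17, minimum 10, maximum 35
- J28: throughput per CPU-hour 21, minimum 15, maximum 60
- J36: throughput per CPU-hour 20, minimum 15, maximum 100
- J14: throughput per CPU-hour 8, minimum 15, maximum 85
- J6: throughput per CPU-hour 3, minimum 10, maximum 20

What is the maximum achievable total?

Meeting every minimum uses 10+15+15+15+10 = 65 CPU-hours, leaving 205.
Order the jobs by throughput per CPU-hour: J28 21 > J36 20 > J3 17 > J14 8 > J6 3.
J28: +45 to 60 (cap) → 160 left.
J36: +85 to 100 (cap) → 75 left.
J3: +25 to 35 (cap) → 50 left.
J14: +50 (room for 70) → 65. Pool exhausted.
Total = 17×35 + 21×60 + 20×100 + 8×65 + 3×10 = 4405.

4405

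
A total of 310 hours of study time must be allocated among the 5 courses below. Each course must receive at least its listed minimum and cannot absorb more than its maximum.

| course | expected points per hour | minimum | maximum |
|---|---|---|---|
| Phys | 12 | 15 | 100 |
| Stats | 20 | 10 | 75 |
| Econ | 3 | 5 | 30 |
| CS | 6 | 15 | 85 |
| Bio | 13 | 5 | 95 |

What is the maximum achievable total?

Meeting every minimum uses 15+10+5+15+5 = 50 hours, leaving 260.
Highest expected points per hour first: Stats 20 > Bio 13 > Phys 12 > CS 6 > Econ 3.
Stats: +65 to 75 (cap) — 195 left.
Bio: +90 to 95 (cap) — 105 left.
Phys takes 85 more to reach its cap of 100 — 20 left.
CS has room for 70 more but only 20 remain, so it gets 35.
Total = 12×100 + 20×75 + 3×5 + 6×35 + 13×95 = 4160.

4160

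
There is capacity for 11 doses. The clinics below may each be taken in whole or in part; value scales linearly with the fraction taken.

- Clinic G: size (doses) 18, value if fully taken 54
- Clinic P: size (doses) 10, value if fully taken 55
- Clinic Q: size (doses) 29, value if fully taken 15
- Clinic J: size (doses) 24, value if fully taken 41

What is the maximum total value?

Rank by value-to-size ratio: Clinic P 55/10≈5.5, Clinic G 54/18≈3, Clinic J 41/24≈1.71, Clinic Q 15/29≈0.517.
Take all of Clinic P (10 doses, value 55) — 1 doses left.
Only 1 doses remain; take 1/18 of Clinic G for value 54×1/18 = 3.
Total value = 58.

58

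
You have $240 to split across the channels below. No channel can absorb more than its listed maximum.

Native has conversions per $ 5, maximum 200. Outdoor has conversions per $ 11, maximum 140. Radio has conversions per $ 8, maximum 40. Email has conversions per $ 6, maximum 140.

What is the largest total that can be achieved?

Highest conversions per $ first: Outdoor 11 > Radio 8 > Email 6 > Native 5.
Outdoor takes 140 to reach its cap of 140 ; 100 left.
Radio takes 40 to reach its cap of 40 ; 60 left.
Email has room for 140 but only 60 remain, so it gets 60.
Total = 11×140 + 8×40 + 6×60 = 2220.

2220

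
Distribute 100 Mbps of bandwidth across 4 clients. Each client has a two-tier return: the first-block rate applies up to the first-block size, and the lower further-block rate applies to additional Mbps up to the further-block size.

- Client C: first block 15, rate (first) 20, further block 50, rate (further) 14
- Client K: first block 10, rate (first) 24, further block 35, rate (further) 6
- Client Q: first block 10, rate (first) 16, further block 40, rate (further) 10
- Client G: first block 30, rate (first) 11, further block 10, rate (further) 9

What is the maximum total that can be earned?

1565

Treat each block as its own option and order by rate: Client K/T1 24 > Client C/T1 20 > Client Q/T1 16 > Client C/T2 14 > Client G/T1 11 > Client Q/T2 10 > Client G/T2 9 > Client K/T2 6.
Client K/T1 (24): +10 — 90 left.
Fill Client C T1 block (15 at 20) — 75 left.
Client Q T1 at 16: fill all 10 — 65 left.
Client C/T2 (14): +50 — 15 left.
15 remain; put them into Client G T1 at 11.
Total = 24×10 + 20×15 + 16×10 + 14×50 + 11×15 = 1565.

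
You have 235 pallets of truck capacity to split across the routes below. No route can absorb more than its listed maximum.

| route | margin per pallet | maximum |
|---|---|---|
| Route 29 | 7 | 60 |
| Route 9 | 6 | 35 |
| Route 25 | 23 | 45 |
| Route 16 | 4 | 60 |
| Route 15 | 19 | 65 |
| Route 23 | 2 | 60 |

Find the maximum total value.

Order the routes by margin per pallet: Route 25 23 > Route 15 19 > Route 29 7 > Route 9 6 > Route 16 4 > Route 23 2.
Route 25 takes 45 to reach its cap of 45 ; 190 left.
Give Route 15 65 to hit its cap of 65 ; 125 left.
Route 29: +60 to 60 (cap) ; 65 left.
Route 9: +35 to 35 (cap) ; 30 left.
Only 30 left; Route 16 takes them to reach 30.
Total = 7×60 + 6×35 + 23×45 + 4×30 + 19×65 = 3020.

3020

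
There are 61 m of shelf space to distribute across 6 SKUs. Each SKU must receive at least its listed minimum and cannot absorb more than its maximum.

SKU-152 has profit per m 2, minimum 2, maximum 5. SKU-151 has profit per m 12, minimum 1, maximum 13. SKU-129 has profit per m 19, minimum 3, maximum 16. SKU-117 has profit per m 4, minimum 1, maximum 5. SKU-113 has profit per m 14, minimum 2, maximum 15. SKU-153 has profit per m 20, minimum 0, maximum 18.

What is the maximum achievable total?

Meeting every minimum uses 2+1+3+1+2+0 = 9 m, leaving 52.
Highest profit per m first: SKU-153 20 > SKU-129 19 > SKU-113 14 > SKU-151 12 > SKU-117 4 > SKU-152 2.
SKU-153: +18 to 18 (cap) → 34 left.
SKU-129 takes 13 more to reach its cap of 16 → 21 left.
SKU-113 takes 13 more to reach its cap of 15 → 8 left.
Only 8 left; SKU-151 takes them to reach 9.
Total = 2×2 + 12×9 + 19×16 + 4×1 + 14×15 + 20×18 = 990.

990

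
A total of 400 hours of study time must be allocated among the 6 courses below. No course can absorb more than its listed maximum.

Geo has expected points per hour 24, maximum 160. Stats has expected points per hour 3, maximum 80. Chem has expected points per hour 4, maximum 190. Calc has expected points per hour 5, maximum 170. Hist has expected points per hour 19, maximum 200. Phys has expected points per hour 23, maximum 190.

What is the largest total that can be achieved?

9160

Rank by expected points per hour: Geo 24 > Phys 23 > Hist 19 > Calc 5 > Chem 4 > Stats 3.
Geo: +160 to 160 (cap) ; 240 left.
Give Phys 190 to hit its cap of 190 ; 50 left.
Only 50 left; Hist takes them to reach 50.
Total = 24×160 + 19×50 + 23×190 = 9160.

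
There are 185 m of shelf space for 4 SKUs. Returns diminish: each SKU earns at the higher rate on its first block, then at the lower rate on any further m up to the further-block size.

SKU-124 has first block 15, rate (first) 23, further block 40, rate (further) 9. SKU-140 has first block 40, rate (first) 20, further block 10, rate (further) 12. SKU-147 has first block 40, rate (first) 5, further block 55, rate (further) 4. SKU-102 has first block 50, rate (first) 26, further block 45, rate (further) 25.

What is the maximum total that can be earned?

Order all 8 blocks by rate: SKU-102/T1 26 > SKU-102/T2 25 > SKU-124/T1 23 > SKU-140/T1 20 > SKU-140/T2 12 > SKU-124/T2 9 > SKU-147/T1 5 > SKU-147/T2 4.
Fill SKU-102 T1 block (50 at 26) — 135 left.
SKU-102 T2 at 25: fill all 45 — 90 left.
SKU-124 T1 at 23: fill all 15 — 75 left.
SKU-140 T1 at 20: fill all 40 — 35 left.
SKU-140 T2 at 12: fill all 10 — 25 left.
SKU-124/T2: +25 of 40 at 9; pool empty.
Total = 26×50 + 25×45 + 23×15 + 20×40 + 12×10 + 9×25 = 3915.

3915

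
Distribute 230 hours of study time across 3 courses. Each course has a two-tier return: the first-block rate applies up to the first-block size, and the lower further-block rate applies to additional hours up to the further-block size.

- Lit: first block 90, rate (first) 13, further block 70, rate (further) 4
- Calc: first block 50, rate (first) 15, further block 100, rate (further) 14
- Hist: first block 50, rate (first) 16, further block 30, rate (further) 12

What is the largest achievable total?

Order all 6 blocks by rate: Hist/T1 16 > Calc/T1 15 > Calc/T2 14 > Lit/T1 13 > Hist/T2 12 > Lit/T2 4.
Hist T1 at 16: fill all 50 → 180 left.
Fill Calc T1 block (50 at 15) → 130 left.
Calc T2 at 14: fill all 100 → 30 left.
Lit/T1: +30 of 90 at 13; pool empty.
Total = 16×50 + 15×50 + 14×100 + 13×30 = 3340.

3340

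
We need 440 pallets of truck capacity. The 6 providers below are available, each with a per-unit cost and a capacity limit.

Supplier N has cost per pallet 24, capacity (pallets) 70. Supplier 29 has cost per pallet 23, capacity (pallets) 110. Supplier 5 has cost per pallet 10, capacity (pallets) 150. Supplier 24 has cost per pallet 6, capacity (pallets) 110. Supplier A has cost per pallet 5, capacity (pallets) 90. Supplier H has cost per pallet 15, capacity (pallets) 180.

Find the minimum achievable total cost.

Fill from the cheapest provider first.
Supplier A (5): use full 90 ; 350 pallets to go.
Take 110 from Supplier 24 at 6 ; need 240 more.
Supplier 5 at 10: take all 150 pallets ; 90 still needed.
Take 90 from Supplier H at 15 to finish.
Supplier 29, Supplier N: unused.
Cost = 90×5 + 110×6 + 150×10 + 90×15 = 3960.

3960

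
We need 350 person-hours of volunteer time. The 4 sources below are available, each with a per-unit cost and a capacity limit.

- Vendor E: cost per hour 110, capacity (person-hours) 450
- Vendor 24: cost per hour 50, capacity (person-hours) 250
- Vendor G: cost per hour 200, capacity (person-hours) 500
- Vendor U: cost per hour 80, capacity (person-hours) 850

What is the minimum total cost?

20500

Cheapest first:
Vendor 24 at 50: take all 250 person-hours ; 100 still needed.
Take 100 from Vendor U at 80 to finish.
Vendor E, Vendor G: unused.
Cost = 250×50 + 100×80 = 20500.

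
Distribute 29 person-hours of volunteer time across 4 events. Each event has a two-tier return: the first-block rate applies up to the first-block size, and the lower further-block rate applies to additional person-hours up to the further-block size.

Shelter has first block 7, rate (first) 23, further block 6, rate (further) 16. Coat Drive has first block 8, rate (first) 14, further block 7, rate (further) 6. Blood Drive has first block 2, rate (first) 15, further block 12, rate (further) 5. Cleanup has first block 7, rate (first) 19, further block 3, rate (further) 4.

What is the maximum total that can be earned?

Treat each block as its own option and order by rate: Shelter/first 23 > Cleanup/first 19 > Shelter/second 16 > Blood Drive/first 15 > Coat Drive/first 14 > Coat Drive/second 6 > Blood Drive/second 5 > Cleanup/second 4.
Shelter first at 23: fill all 7 ; 22 left.
Cleanup first at 19: fill all 7 ; 15 left.
Fill Shelter second block (6 at 16) ; 9 left.
Blood Drive first at 15: fill all 2 ; 7 left.
7 remain; put them into Coat Drive first at 14.
Total = 23×7 + 19×7 + 16×6 + 15×2 + 14×7 = 518.

518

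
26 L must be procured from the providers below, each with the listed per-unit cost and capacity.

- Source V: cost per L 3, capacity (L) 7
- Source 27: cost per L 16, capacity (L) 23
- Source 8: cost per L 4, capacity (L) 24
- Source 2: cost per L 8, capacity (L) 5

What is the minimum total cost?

97

Use providers in increasing cost order.
Take 7 from Source V at 3 → need 19 more.
Source 8 (4): take the remaining 19 → done.
Source 2, Source 27: unused.
Cost = 7×3 + 19×4 = 97.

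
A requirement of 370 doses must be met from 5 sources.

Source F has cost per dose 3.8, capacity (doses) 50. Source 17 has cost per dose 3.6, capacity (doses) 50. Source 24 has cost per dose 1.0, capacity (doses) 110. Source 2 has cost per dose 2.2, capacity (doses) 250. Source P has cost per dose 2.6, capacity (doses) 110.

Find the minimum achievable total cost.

Fill from the cheapest source first.
Source 24 at 1.0: take all 110 doses — 260 still needed.
Take 250 from Source 2 at 2.2 — need 10 more.
Source P (2.6): take the remaining 10 — done.
Source 17, Source F: unused.
Cost = 110×1.0 + 250×2.2 + 10×2.6 = 686.

686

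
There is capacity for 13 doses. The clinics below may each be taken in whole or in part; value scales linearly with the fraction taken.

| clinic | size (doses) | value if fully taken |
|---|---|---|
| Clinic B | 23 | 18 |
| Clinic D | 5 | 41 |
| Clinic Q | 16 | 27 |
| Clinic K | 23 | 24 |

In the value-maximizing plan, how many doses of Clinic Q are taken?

Best value per unit of size first: Clinic D 41/5≈8.2, Clinic Q 27/16≈1.69, Clinic K 24/23≈1.04, Clinic B 18/23≈0.783.
Take all of Clinic D (5 doses, value 41) — 8 doses left.
8 doses left: a 8/16 share of Clinic Q gives 27×8/16 = 13.5.

8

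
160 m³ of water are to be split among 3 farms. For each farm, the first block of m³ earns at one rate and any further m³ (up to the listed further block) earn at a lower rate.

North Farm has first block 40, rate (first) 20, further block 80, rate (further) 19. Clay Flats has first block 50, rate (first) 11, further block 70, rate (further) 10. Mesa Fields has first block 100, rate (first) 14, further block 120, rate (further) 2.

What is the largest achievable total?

2880

Order all 6 blocks by rate: North Farm/T1 20 > North Farm/T2 19 > Mesa Fields/T1 14 > Clay Flats/T1 11 > Clay Flats/T2 10 > Mesa Fields/T2 2.
North Farm/T1 (20): +40 ; 120 left.
North Farm/T2 (19): +80 ; 40 left.
Mesa Fields T1 at 14: only 40 left, fill 40.
Total = 20×40 + 19×80 + 14×40 = 2880.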